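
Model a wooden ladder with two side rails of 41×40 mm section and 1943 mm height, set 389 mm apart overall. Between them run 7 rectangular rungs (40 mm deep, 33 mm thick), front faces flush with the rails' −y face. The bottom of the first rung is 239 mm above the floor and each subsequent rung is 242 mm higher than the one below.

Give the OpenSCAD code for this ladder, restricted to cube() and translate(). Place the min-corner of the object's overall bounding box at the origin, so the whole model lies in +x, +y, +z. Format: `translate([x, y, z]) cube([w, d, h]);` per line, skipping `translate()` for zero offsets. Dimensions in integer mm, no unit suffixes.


cube([41, 40, 1943]);
translate([348, 0, 0]) cube([41, 40, 1943]);
translate([41, 0, 239]) cube([307, 40, 33]);
translate([41, 0, 481]) cube([307, 40, 33]);
translate([41, 0, 723]) cube([307, 40, 33]);
translate([41, 0, 965]) cube([307, 40, 33]);
translate([41, 0, 1207]) cube([307, 40, 33]);
translate([41, 0, 1449]) cube([307, 40, 33]);
translate([41, 0, 1691]) cube([307, 40, 33]);


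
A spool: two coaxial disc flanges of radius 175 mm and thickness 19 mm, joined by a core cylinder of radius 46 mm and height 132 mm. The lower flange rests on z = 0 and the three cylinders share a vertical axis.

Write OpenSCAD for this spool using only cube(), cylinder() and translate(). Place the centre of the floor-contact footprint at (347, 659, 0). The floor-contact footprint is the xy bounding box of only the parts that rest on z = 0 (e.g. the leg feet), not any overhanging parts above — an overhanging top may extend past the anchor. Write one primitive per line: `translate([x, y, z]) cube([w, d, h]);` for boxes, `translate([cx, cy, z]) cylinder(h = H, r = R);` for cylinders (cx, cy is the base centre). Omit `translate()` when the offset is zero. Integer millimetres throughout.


translate([347, 659, 0]) cylinder(h = 19, r = 175);
translate([347, 659, 19]) cylinder(h = 132, r = 46);
translate([347, 659, 151]) cylinder(h = 19, r = 175);


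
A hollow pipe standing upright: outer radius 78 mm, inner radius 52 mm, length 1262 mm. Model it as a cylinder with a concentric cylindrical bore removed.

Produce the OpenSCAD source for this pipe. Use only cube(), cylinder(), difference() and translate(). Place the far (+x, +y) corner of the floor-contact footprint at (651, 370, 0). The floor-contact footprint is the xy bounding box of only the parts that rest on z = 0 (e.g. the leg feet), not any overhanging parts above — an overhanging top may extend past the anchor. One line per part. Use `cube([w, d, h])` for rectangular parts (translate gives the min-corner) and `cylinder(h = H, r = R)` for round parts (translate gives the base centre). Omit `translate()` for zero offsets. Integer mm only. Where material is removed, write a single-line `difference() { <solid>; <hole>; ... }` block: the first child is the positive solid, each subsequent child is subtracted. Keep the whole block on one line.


difference() { translate([573, 292, 0]) cylinder(h = 1262, r = 78); translate([573, 292, 0]) cylinder(h = 1262, r = 52); }


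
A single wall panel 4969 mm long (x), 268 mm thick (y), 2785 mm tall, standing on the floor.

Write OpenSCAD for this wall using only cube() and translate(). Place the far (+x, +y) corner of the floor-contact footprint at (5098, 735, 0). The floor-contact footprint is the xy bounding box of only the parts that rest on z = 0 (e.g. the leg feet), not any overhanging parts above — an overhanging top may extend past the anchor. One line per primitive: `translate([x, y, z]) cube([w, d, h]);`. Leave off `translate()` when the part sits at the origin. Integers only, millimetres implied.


translate([129, 467, 0]) cube([4969, 268, 2785]);


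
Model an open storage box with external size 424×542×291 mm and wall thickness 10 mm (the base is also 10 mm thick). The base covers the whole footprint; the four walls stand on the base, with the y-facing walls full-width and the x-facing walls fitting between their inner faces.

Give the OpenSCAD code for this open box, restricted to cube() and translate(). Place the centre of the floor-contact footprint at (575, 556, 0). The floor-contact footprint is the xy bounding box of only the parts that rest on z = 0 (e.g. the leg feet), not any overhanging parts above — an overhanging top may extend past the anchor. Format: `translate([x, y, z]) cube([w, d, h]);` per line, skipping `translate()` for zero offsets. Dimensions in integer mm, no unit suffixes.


translate([363, 285, 0]) cube([424, 542, 10]);
translate([363, 285, 10]) cube([424, 10, 281]);
translate([363, 817, 10]) cube([424, 10, 281]);
translate([363, 295, 10]) cube([10, 522, 281]);
translate([777, 295, 10]) cube([10, 522, 281]);


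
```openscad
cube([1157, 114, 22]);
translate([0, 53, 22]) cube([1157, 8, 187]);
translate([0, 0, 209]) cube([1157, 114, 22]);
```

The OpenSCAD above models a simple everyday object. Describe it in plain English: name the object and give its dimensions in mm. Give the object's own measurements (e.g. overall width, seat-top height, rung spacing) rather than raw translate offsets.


An I-beam lying along x, 1157 mm long. Overall section height 231 mm. Two flanges 114 mm wide (y) and 22 mm thick, one on the floor and one at the top; a web 8 mm thick runs between them, centred on the flange width.


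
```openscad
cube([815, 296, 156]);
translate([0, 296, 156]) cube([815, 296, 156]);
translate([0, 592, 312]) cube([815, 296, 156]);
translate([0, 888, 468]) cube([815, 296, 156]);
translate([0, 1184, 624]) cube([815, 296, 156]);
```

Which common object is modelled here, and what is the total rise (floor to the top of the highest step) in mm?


A staircase. The total rise is 780 mm.

5 identical blocks, each offset up and back from the previous — a staircase. Each step is 156 mm tall and there are 5 of them, so the total rise is 5 × 156 = 780 mm.


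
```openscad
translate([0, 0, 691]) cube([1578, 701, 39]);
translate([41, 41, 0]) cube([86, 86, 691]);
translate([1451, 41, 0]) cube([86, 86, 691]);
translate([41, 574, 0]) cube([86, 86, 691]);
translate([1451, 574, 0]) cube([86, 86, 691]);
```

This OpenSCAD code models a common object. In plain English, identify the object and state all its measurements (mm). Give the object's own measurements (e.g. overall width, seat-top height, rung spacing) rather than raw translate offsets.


A table: top 1578 mm (x) × 701 mm (y), 39 mm thick, upper face at z = 730 mm, on four 86×86 mm square legs, each inset 41 mm from the nearest pair of top edges from z = 0 to the bottom of the top.


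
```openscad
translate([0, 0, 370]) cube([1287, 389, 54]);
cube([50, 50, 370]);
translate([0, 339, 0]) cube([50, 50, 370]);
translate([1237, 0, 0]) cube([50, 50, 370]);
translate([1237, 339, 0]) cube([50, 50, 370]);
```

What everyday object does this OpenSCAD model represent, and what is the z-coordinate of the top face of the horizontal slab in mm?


A bench. The seat-top height is 424 mm.

A long slab on four corner posts — a bench. The slab sits at z = 370 with thickness 54, so the top is 370 + 54 = 424 mm.


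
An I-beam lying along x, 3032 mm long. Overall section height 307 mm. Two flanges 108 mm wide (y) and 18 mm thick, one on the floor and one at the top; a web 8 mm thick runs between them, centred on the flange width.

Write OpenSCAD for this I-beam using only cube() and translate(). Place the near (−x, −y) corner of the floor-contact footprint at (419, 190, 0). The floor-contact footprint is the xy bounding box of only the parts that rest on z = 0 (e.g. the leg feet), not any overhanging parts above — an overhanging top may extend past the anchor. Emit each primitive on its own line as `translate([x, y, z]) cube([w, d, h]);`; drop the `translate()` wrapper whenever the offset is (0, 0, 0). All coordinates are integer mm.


translate([419, 190, 0]) cube([3032, 108, 18]);
translate([419, 240, 18]) cube([3032, 8, 271]);
translate([419, 190, 289]) cube([3032, 108, 18]);


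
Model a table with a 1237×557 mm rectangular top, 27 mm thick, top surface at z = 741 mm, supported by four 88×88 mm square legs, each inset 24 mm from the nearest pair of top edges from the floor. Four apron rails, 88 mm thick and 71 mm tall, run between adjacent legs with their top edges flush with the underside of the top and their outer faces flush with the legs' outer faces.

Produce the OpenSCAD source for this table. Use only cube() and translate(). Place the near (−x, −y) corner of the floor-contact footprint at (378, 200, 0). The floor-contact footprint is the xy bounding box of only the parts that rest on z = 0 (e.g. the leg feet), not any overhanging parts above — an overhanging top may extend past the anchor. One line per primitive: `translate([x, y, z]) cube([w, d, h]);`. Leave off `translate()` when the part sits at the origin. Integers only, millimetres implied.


translate([354, 176, 714]) cube([1237, 557, 27]);
translate([378, 200, 0]) cube([88, 88, 714]);
translate([1479, 200, 0]) cube([88, 88, 714]);
translate([378, 621, 0]) cube([88, 88, 714]);
translate([1479, 621, 0]) cube([88, 88, 714]);
translate([466, 200, 643]) cube([1013, 88, 71]);
translate([466, 621, 643]) cube([1013, 88, 71]);
translate([378, 288, 643]) cube([88, 333, 71]);
translate([1479, 288, 643]) cube([88, 333, 71]);


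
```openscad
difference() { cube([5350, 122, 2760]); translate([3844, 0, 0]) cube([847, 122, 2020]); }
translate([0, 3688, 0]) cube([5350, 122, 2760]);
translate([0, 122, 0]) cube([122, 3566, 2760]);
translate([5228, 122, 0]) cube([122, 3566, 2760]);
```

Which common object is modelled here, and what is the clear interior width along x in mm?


A single room. The interior width is 5106 mm.

Four walls enclosing a rectangle with a door in the front wall — a room. Outside width 5350 minus two 122 mm walls gives 5106 mm.


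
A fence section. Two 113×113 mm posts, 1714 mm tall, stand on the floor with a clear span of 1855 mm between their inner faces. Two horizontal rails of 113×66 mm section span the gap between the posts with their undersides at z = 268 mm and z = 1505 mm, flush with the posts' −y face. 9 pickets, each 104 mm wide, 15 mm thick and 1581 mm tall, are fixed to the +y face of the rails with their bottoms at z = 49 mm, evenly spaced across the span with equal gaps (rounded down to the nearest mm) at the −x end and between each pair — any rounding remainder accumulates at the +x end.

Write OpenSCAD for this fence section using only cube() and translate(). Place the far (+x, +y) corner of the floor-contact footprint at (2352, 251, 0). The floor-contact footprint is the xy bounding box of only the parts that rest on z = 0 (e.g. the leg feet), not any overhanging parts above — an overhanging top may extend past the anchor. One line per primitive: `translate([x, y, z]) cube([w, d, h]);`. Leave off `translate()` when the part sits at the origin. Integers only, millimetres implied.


translate([271, 138, 0]) cube([113, 113, 1714]);
translate([2239, 138, 0]) cube([113, 113, 1714]);
translate([384, 138, 268]) cube([1855, 113, 66]);
translate([384, 138, 1505]) cube([1855, 113, 66]);
translate([475, 251, 49]) cube([104, 15, 1581]);
translate([670, 251, 49]) cube([104, 15, 1581]);
translate([865, 251, 49]) cube([104, 15, 1581]);
translate([1060, 251, 49]) cube([104, 15, 1581]);
translate([1255, 251, 49]) cube([104, 15, 1581]);
translate([1450, 251, 49]) cube([104, 15, 1581]);
translate([1645, 251, 49]) cube([104, 15, 1581]);
translate([1840, 251, 49]) cube([104, 15, 1581]);
translate([2035, 251, 49]) cube([104, 15, 1581]);


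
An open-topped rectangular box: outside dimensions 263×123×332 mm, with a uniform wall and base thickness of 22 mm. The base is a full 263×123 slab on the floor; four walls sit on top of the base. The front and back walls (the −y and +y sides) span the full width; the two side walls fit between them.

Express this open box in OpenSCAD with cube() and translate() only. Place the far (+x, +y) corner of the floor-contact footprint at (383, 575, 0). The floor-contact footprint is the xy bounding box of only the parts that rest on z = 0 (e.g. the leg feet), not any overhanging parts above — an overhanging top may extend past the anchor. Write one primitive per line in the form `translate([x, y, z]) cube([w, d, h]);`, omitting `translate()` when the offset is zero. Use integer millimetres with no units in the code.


translate([120, 452, 0]) cube([263, 123, 22]);
translate([120, 452, 22]) cube([263, 22, 310]);
translate([120, 553, 22]) cube([263, 22, 310]);
translate([120, 474, 22]) cube([22, 79, 310]);
translate([361, 474, 22]) cube([22, 79, 310]);


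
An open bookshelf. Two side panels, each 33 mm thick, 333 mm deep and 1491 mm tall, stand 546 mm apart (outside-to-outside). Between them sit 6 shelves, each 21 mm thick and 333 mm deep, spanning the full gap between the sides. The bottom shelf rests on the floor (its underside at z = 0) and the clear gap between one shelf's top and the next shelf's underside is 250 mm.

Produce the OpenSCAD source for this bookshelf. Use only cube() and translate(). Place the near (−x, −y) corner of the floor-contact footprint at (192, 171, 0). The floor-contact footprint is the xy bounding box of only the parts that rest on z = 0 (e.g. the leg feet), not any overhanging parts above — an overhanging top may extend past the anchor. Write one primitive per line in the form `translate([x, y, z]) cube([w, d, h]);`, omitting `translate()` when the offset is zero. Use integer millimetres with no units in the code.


translate([192, 171, 0]) cube([33, 333, 1491]);
translate([705, 171, 0]) cube([33, 333, 1491]);
translate([225, 171, 0]) cube([480, 333, 21]);
translate([225, 171, 271]) cube([480, 333, 21]);
translate([225, 171, 542]) cube([480, 333, 21]);
translate([225, 171, 813]) cube([480, 333, 21]);
translate([225, 171, 1084]) cube([480, 333, 21]);
translate([225, 171, 1355]) cube([480, 333, 21]);


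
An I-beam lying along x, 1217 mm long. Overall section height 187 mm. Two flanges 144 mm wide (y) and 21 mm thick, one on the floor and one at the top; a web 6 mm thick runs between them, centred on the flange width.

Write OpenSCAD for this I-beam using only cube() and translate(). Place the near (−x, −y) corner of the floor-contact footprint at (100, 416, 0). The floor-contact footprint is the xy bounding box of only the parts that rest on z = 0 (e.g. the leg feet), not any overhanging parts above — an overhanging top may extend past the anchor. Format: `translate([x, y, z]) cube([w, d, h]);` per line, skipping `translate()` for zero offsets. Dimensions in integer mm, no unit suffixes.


translate([100, 416, 0]) cube([1217, 144, 21]);
translate([100, 485, 21]) cube([1217, 6, 145]);
translate([100, 416, 166]) cube([1217, 144, 21]);


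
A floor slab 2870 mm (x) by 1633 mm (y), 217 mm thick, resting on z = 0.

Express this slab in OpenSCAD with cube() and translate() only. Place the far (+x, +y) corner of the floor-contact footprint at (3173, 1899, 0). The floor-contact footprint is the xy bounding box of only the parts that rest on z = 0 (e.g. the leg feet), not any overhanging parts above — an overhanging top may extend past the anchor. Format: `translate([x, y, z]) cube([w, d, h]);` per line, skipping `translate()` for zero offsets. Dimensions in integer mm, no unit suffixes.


translate([303, 266, 0]) cube([2870, 1633, 217]);


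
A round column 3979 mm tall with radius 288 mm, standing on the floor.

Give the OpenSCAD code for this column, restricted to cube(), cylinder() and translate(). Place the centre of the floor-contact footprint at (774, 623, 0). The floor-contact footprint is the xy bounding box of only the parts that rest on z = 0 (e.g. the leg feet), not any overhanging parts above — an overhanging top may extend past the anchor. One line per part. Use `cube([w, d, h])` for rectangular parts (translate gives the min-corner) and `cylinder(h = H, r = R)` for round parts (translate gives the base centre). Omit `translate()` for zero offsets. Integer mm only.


translate([774, 623, 0]) cylinder(h = 3979, r = 288);


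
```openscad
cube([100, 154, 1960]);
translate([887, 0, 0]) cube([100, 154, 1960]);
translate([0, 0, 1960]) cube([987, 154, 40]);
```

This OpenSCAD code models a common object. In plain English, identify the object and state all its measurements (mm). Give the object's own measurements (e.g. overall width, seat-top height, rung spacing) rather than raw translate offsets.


A door frame. The clear opening is 787 mm wide and 1960 mm high. Two 100 mm wide jambs, 154 mm deep, stand either side of the opening from the floor to the top of the opening. A 40 mm thick head sits across the top of both jambs, spanning the full outside width of the frame.


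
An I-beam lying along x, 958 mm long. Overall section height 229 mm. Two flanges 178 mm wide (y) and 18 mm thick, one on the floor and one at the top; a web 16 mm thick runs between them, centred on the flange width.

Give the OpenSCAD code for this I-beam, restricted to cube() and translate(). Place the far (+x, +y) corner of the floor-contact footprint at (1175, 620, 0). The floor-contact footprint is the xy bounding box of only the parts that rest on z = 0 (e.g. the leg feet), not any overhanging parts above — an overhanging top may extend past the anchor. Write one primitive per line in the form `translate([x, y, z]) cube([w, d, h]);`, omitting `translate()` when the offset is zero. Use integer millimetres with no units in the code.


translate([217, 442, 0]) cube([958, 178, 18]);
translate([217, 523, 18]) cube([958, 16, 193]);
translate([217, 442, 211]) cube([958, 178, 18]);


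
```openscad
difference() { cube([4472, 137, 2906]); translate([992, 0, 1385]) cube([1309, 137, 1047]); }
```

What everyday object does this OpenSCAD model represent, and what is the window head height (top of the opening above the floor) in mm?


A wall with a window opening. The window head height is 2432 mm.

A wall with a rectangular opening subtracted — a window. Sill at z = 1385, opening 1047 mm tall, so the head is at 1385 + 1047 = 2432 mm.


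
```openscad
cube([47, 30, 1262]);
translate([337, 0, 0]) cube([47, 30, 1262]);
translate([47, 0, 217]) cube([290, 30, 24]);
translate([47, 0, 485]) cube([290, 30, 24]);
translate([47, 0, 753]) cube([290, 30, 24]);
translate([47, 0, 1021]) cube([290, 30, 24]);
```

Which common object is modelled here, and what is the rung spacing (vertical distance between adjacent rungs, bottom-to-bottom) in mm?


A ladder. The rung spacing is 268 mm.

Two tall 47×30 posts with 4 short bars between them — a ladder. Adjacent rungs sit at z = 217 and z = 485, so the spacing is 485 − 217 = 268 mm.


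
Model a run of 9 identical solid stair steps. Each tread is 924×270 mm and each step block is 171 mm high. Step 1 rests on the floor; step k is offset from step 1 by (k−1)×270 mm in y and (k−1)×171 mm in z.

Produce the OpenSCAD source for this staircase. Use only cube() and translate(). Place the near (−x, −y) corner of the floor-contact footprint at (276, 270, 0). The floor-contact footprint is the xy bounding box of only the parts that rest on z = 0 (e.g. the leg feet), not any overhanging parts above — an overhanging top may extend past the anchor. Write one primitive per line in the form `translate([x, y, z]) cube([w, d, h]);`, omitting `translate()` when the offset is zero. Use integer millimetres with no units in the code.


translate([276, 270, 0]) cube([924, 270, 171]);
translate([276, 540, 171]) cube([924, 270, 171]);
translate([276, 810, 342]) cube([924, 270, 171]);
translate([276, 1080, 513]) cube([924, 270, 171]);
translate([276, 1350, 684]) cube([924, 270, 171]);
translate([276, 1620, 855]) cube([924, 270, 171]);
translate([276, 1890, 1026]) cube([924, 270, 171]);
translate([276, 2160, 1197]) cube([924, 270, 171]);
translate([276, 2430, 1368]) cube([924, 270, 171]);


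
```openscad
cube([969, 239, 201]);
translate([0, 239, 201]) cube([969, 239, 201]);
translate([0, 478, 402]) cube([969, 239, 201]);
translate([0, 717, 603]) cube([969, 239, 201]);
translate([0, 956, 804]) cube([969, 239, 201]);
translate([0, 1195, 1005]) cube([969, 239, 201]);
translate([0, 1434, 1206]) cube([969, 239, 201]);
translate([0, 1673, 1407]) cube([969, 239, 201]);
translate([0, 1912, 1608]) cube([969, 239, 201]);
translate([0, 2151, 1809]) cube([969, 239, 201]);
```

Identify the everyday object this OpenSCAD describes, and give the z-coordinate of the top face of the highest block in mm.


A staircase. The total rise is 2010 mm.

10 identical blocks, each offset up and back from the previous — a staircase. Each step is 201 mm tall and there are 10 of them, so the total rise is 10 × 201 = 2010 mm.


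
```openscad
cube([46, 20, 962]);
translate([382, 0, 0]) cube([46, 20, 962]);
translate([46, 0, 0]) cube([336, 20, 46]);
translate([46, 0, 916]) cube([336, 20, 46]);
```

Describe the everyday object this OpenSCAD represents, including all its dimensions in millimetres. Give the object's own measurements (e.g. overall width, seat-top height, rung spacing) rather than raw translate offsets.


A rectangular picture frame lying in the x–z plane (depth along y). The opening is 336 mm wide (x) by 870 mm tall (z), surrounded by a border 46 mm wide on all four sides. The frame is 20 mm deep and is made of two full-height vertical stiles with two horizontal rails fitted between them.


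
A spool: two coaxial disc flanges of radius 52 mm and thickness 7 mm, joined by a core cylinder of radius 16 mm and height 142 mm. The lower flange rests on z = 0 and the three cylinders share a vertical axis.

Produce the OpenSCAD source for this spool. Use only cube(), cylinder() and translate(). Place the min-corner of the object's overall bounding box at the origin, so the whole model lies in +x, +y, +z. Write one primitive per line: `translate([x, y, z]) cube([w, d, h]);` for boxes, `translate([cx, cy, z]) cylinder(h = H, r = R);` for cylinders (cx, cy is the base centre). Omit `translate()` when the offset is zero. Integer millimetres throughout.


translate([52, 52, 0]) cylinder(h = 7, r = 52);
translate([52, 52, 7]) cylinder(h = 142, r = 16);
translate([52, 52, 149]) cylinder(h = 7, r = 52);


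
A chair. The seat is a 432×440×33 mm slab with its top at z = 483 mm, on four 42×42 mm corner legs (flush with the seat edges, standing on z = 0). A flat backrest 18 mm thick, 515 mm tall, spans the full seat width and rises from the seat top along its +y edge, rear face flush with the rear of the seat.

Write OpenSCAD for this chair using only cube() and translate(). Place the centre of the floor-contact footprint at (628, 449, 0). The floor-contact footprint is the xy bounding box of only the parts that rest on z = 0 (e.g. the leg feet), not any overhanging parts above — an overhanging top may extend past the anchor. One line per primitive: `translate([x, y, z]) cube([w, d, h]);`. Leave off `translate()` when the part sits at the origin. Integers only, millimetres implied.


translate([412, 229, 450]) cube([432, 440, 33]);
translate([412, 229, 0]) cube([42, 42, 450]);
translate([802, 229, 0]) cube([42, 42, 450]);
translate([412, 627, 0]) cube([42, 42, 450]);
translate([802, 627, 0]) cube([42, 42, 450]);
translate([412, 651, 483]) cube([432, 18, 515]);


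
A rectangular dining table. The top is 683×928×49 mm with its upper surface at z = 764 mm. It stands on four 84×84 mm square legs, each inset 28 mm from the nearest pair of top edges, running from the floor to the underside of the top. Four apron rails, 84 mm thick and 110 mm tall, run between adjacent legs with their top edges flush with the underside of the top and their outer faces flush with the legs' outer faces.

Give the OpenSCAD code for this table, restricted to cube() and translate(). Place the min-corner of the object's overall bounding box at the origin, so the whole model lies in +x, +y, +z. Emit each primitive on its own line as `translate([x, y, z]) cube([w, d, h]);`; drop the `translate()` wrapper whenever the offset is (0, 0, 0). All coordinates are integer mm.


translate([0, 0, 715]) cube([683, 928, 49]);
translate([28, 28, 0]) cube([84, 84, 715]);
translate([571, 28, 0]) cube([84, 84, 715]);
translate([28, 816, 0]) cube([84, 84, 715]);
translate([571, 816, 0]) cube([84, 84, 715]);
translate([112, 28, 605]) cube([459, 84, 110]);
translate([112, 816, 605]) cube([459, 84, 110]);
translate([28, 112, 605]) cube([84, 704, 110]);
translate([571, 112, 605]) cube([84, 704, 110]);


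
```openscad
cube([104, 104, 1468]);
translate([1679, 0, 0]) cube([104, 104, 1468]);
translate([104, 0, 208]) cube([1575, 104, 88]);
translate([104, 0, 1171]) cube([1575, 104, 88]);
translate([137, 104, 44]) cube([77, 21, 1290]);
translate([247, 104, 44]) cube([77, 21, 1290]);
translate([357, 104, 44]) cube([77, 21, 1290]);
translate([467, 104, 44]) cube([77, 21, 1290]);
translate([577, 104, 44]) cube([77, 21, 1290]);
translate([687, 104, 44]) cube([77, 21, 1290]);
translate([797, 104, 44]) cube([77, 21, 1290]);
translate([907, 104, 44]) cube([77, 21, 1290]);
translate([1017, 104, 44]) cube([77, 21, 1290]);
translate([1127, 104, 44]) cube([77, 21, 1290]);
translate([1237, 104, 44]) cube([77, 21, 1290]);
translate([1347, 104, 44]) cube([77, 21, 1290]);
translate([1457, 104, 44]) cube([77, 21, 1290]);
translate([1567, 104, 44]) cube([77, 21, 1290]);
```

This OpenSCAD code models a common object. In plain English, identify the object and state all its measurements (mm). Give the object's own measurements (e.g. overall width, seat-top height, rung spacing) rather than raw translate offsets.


A fence section. Two 104×104 mm posts, 1468 mm tall, stand on the floor with a clear span of 1575 mm between their inner faces. Two horizontal rails of 104×88 mm section span the gap between the posts with their undersides at z = 208 mm and z = 1171 mm, flush with the posts' −y face. 14 pickets, each 77 mm wide, 21 mm thick and 1290 mm tall, are fixed to the +y face of the rails with their bottoms at z = 44 mm, spaced across the span with a 33 mm gap after the −x post and between neighbouring pickets, with 35 mm left before the +x post.


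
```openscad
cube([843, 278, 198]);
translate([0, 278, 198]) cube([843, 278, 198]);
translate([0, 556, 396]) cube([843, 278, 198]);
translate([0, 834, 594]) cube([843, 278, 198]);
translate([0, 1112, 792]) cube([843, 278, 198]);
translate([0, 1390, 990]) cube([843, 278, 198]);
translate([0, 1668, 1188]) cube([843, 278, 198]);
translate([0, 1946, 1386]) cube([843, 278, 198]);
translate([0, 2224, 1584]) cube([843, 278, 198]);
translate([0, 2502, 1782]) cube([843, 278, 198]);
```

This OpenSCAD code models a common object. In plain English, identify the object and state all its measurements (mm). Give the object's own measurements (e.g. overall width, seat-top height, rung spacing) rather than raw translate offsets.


A straight staircase of 10 solid steps. Each step is 843 mm wide (x), 278 mm deep (y, the going) and 198 mm tall (the rise). The first step rests on the floor; each subsequent step sits one going further in +y and one rise higher in +z, directly behind and above the previous step with no overlap.


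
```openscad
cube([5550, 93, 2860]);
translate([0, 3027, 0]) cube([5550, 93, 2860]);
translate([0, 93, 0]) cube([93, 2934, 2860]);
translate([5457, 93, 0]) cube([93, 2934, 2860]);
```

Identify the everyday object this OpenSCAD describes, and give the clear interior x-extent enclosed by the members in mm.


A house (or room) frame. The interior width is 5364 mm.

Four 2860 mm walls enclosing a rectangle with no floor or roof — a room or house frame. Outside width is 5550 mm and wall thickness is 93 mm, so the interior width is 5550 − 2 × 93 = 5364 mm.


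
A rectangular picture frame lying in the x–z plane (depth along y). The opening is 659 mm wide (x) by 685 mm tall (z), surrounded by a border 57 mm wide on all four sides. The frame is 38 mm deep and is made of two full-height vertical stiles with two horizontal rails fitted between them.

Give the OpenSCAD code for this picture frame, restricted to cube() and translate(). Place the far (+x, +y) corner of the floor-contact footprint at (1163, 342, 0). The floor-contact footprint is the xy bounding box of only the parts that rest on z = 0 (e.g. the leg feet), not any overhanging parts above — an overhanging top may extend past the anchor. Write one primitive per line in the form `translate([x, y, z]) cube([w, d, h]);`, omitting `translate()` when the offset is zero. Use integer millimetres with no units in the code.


translate([390, 304, 0]) cube([57, 38, 799]);
translate([1106, 304, 0]) cube([57, 38, 799]);
translate([447, 304, 0]) cube([659, 38, 57]);
translate([447, 304, 742]) cube([659, 38, 57]);


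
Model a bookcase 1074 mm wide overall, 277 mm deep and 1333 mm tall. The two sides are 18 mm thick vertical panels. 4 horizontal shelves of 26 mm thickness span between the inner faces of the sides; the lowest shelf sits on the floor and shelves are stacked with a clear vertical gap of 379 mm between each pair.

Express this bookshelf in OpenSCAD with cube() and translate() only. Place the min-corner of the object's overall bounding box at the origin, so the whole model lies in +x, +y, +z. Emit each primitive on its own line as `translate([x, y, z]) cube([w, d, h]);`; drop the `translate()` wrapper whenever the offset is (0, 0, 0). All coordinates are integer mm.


cube([18, 277, 1333]);
translate([1056, 0, 0]) cube([18, 277, 1333]);
translate([18, 0, 0]) cube([1038, 277, 26]);
translate([18, 0, 405]) cube([1038, 277, 26]);
translate([18, 0, 810]) cube([1038, 277, 26]);
translate([18, 0, 1215]) cube([1038, 277, 26]);


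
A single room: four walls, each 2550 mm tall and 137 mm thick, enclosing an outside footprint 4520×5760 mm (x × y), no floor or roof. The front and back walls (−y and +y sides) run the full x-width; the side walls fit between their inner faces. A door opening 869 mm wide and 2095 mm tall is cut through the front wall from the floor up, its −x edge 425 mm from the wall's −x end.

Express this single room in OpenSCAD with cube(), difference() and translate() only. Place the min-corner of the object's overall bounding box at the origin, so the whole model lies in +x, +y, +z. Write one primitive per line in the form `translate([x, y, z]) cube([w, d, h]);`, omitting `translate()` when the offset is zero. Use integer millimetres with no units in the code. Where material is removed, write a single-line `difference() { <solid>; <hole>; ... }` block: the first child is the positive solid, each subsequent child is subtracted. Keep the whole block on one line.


difference() { cube([4520, 137, 2550]); translate([425, 0, 0]) cube([869, 137, 2095]); }
translate([0, 5623, 0]) cube([4520, 137, 2550]);
translate([0, 137, 0]) cube([137, 5486, 2550]);
translate([4383, 137, 0]) cube([137, 5486, 2550]);


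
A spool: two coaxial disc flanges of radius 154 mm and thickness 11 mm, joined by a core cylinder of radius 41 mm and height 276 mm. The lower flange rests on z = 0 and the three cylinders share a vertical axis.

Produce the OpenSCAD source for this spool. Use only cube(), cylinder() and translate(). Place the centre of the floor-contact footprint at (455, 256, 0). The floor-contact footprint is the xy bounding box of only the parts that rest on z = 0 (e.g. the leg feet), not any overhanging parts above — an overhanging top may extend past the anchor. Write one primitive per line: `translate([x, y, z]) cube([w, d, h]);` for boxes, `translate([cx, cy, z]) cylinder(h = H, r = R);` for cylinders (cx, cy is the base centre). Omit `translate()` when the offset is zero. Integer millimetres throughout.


translate([455, 256, 0]) cylinder(h = 11, r = 154);
translate([455, 256, 11]) cylinder(h = 276, r = 41);
translate([455, 256, 287]) cylinder(h = 11, r = 154);


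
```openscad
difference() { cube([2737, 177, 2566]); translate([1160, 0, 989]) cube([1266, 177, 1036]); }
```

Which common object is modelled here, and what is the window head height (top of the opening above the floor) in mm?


A wall with a window opening. The window head height is 2025 mm.

A wall with a rectangular opening subtracted — a window. Sill at z = 989, opening 1036 mm tall, so the head is at 989 + 1036 = 2025 mm.


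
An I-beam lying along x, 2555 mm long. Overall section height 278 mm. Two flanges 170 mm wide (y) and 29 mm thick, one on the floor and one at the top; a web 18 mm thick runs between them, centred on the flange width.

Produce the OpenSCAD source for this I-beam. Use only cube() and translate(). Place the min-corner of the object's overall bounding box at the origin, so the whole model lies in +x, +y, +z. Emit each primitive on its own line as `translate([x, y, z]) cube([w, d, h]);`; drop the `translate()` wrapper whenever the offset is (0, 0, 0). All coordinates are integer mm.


cube([2555, 170, 29]);
translate([0, 76, 29]) cube([2555, 18, 220]);
translate([0, 0, 249]) cube([2555, 170, 29]);


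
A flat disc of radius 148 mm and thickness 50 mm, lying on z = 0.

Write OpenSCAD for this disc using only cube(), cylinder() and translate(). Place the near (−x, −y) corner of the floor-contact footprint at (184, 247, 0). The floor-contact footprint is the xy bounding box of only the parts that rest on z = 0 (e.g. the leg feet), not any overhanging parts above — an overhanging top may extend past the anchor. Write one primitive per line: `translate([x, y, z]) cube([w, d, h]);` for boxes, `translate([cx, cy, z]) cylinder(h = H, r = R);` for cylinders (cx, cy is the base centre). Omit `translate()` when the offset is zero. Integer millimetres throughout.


translate([332, 395, 0]) cylinder(h = 50, r = 148);


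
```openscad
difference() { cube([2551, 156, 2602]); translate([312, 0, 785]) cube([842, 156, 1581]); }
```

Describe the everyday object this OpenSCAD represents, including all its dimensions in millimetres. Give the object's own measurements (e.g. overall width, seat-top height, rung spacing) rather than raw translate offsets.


A wall 2551 mm long (x), 156 mm thick (y), 2602 mm tall, with a rectangular window opening cut through it. The opening is 842 mm wide and 1581 mm tall; its sill is at z = 785 mm and its near (−x) edge is 312 mm from the wall's −x end. The opening passes through the full wall thickness.


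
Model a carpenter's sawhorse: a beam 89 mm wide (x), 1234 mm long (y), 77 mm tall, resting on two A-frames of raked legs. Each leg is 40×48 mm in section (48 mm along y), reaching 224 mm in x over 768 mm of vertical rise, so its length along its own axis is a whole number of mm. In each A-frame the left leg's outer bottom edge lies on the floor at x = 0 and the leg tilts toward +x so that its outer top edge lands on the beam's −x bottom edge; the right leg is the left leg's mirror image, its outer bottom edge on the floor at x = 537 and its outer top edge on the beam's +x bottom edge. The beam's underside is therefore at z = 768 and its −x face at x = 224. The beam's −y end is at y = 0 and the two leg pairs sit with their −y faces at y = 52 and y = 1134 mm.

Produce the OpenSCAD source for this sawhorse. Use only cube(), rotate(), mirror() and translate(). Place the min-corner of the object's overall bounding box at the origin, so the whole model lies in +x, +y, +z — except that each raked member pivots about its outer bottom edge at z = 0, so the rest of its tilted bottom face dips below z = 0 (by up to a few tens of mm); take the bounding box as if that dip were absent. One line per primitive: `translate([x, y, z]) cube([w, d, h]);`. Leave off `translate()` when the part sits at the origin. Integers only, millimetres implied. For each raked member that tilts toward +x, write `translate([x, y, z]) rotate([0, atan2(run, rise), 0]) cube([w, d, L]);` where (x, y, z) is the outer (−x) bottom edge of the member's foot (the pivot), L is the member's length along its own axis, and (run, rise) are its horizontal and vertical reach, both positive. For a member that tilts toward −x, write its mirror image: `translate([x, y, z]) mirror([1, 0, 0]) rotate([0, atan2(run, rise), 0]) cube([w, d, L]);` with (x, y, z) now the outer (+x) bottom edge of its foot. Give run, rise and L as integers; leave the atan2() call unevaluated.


// leg length = √(224² + 768²) = 800
// right-leg outer foot x = 2·224 + 89 = 537
// beam min-corner = (224, 0, 768)
translate([224, 0, 768]) cube([89, 1234, 77]);
translate([0, 52, 0]) rotate([0, atan2(224, 768), 0]) cube([40, 48, 800]);
translate([537, 52, 0]) mirror([1, 0, 0]) rotate([0, atan2(224, 768), 0]) cube([40, 48, 800]);
translate([0, 1134, 0]) rotate([0, atan2(224, 768), 0]) cube([40, 48, 800]);
translate([537, 1134, 0]) mirror([1, 0, 0]) rotate([0, atan2(224, 768), 0]) cube([40, 48, 800]);


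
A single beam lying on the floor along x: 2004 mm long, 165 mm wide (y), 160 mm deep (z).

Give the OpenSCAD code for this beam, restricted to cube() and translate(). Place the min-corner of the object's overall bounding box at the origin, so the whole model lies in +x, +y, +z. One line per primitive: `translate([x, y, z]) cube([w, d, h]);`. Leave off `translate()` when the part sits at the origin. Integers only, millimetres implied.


cube([2004, 165, 160]);


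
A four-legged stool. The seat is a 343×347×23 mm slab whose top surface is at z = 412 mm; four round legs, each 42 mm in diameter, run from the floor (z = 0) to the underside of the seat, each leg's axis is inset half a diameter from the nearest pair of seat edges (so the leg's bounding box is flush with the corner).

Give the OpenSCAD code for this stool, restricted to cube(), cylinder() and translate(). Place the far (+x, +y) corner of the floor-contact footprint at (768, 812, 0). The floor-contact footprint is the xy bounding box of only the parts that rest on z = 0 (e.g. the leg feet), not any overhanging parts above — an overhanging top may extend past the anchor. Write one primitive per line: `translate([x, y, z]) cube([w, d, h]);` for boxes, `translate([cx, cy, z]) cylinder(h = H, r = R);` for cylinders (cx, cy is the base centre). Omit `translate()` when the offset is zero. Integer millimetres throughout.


translate([425, 465, 389]) cube([343, 347, 23]);
translate([446, 486, 0]) cylinder(h = 389, r = 21);
translate([747, 486, 0]) cylinder(h = 389, r = 21);
translate([446, 791, 0]) cylinder(h = 389, r = 21);
translate([747, 791, 0]) cylinder(h = 389, r = 21);


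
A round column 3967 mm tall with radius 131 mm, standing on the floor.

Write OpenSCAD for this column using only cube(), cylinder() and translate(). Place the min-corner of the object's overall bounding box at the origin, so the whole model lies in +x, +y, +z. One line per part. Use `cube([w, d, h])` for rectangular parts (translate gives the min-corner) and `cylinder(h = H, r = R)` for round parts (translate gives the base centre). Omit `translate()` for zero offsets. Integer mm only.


translate([131, 131, 0]) cylinder(h = 3967, r = 131);


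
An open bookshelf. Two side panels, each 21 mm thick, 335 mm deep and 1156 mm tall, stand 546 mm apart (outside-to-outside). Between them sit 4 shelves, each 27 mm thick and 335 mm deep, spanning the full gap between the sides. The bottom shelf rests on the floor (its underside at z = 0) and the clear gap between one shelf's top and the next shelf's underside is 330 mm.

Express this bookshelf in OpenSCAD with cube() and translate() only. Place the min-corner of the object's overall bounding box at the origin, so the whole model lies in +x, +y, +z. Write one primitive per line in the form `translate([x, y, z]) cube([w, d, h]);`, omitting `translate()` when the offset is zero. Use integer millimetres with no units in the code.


cube([21, 335, 1156]);
translate([525, 0, 0]) cube([21, 335, 1156]);
translate([21, 0, 0]) cube([504, 335, 27]);
translate([21, 0, 357]) cube([504, 335, 27]);
translate([21, 0, 714]) cube([504, 335, 27]);
translate([21, 0, 1071]) cube([504, 335, 27]);


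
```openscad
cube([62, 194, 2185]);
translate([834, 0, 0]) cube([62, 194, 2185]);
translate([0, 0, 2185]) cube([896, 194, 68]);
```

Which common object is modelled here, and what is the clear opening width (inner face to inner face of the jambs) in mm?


A door frame. The clear opening width is 772 mm.

Two 2185 mm tall posts with a header on top — a door frame. The left jamb is 62 mm wide at x = 0; the right jamb starts at x = 834. The clear opening is 834 − 62 = 772 mm.
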